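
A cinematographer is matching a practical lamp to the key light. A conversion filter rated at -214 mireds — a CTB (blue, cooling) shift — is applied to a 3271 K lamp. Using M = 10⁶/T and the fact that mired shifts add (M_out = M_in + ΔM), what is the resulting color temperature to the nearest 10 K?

M_in = 10⁶/3271 = 305.72 mireds.
M_out = 305.72 + (-214) = 91.72 mireds.
T_out = 10⁶/91.72 = 10903.1 K → 10900 K.

10900 K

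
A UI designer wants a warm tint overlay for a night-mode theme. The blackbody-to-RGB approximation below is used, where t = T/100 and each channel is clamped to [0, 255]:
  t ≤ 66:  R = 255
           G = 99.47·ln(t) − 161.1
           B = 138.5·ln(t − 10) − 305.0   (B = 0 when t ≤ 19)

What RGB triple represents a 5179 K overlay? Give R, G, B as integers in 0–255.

t = 5179/100 = 51.79; the t ≤ 66 branch applies.
R = 255 by definition for t ≤ 66.
G = 99.47·ln 51.79 − 161.1 = 99.47·3.9472 − 161.1 = 231.528.
B = 138.5·ln(51.79 − 10) − 305.0 = 138.5·ln 41.79 − 305.0 = 138.5·3.7327 − 305.0 = 211.973.
Rounded: (255, 232, 212).

R=255, G=232, B=212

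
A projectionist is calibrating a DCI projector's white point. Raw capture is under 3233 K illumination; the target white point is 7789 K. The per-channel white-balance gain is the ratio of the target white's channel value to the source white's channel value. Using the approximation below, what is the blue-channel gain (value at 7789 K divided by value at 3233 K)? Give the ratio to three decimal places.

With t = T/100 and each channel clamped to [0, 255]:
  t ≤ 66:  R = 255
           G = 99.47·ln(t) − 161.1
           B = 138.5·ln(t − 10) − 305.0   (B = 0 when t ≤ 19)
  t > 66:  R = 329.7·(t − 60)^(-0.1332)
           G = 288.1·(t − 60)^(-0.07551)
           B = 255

At 3233 K (t = 32.33):
  B = 138.5·ln(32.33 − 10) − 305.0 = 138.5·ln 22.33 − 305.0 = 138.5·3.1059 − 305.0 = 125.171.
At 7789 K (t = 77.89):
  B = 255 by definition for t > 66.
Gain = 255.000 / 125.171 = 2.0372 → 2.037.

2.037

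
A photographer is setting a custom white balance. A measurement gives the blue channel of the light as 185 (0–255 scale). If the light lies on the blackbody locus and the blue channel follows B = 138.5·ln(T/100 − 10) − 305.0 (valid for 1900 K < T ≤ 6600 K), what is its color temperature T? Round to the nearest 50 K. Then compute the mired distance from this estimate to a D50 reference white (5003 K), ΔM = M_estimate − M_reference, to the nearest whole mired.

+25 mireds

ln(t − 10) = (185 + 305.0) / 138.5 = 3.5379.
t − 10 = e^3.5379 = 34.395, so t = 44.395.
T = 100·t = 4439 K → 4450 K to the nearest 50 K.
M_estimate = 10⁶/4450 = 224.72; M_reference = 10⁶/5003 = 199.88.
ΔM = 224.72 − 199.88 = 24.84 → +25 mireds.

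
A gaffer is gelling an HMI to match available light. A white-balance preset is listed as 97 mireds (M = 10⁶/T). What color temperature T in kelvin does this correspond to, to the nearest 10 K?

T = 10⁶ / 97 = 10309.28 K → 10310 K.

10310 K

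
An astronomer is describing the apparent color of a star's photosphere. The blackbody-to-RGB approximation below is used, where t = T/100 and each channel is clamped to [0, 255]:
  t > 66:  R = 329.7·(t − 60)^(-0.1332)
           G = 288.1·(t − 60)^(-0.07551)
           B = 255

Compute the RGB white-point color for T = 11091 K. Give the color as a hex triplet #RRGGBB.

t = 11091/100 = 110.91; the t > 66 branch applies.
R = 329.7·(110.91 − 60)^(-0.1332) = 329.7·50.91^(-0.1332) = 329.7·0.59245 = 195.332.
G = 288.1·(110.91 − 60)^(-0.07551) = 288.1·50.91^(-0.07551) = 288.1·0.74322 = 214.123.
B = 255 by definition for t > 66.
Rounded: (195, 214, 255).
In hex: #C3D6FF.

#C3D6FF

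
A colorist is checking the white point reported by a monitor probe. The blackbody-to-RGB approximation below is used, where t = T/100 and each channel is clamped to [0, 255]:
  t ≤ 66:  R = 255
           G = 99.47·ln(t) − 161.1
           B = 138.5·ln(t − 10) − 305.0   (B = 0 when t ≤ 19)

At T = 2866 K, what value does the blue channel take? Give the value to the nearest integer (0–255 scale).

t = 2866/100 = 28.66; the t ≤ 66 branch applies.
B = 138.5·ln(28.66 − 10) − 305.0 = 138.5·ln 18.66 − 305.0 = 138.5·2.9264 − 305.0 = 100.304.
Rounded: 100.

100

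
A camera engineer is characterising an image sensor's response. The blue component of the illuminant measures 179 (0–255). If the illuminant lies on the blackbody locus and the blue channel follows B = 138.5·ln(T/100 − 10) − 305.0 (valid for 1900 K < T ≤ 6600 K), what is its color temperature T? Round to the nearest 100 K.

ln(t − 10) = (179 + 305.0) / 138.5 = 3.4946.
t − 10 = e^3.4946 = 32.937, so t = 42.937.
T = 100·t = 4294 K → 4300 K to the nearest 100 K.

4300 K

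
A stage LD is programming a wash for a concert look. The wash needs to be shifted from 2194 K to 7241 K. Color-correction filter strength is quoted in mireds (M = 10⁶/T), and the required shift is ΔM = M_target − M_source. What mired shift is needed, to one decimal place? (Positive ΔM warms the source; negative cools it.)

M_source = 10⁶/2194 = 455.789; M_target = 10⁶/7241 = 138.102.
ΔM = 138.102 − 455.789 = -317.686 → -317.7 mireds, a cooling shift.

-317.7 mireds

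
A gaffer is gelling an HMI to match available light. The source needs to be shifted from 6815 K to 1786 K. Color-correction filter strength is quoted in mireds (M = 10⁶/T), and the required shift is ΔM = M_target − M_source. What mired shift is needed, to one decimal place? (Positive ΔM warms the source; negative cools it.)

M_source = 10⁶/6815 = 146.735; M_target = 10⁶/1786 = 559.910.
ΔM = 559.910 − 146.735 = 413.175 → +413.2 mireds, a warming shift.

+413.2 mireds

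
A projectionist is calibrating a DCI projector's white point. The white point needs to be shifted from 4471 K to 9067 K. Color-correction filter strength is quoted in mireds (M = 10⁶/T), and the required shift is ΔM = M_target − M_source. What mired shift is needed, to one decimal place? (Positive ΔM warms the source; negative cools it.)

M_source = 10⁶/4471 = 223.664; M_target = 10⁶/9067 = 110.290.
ΔM = 110.290 − 223.664 = -113.374 → -113.4 mireds, a cooling shift.

-113.4 mireds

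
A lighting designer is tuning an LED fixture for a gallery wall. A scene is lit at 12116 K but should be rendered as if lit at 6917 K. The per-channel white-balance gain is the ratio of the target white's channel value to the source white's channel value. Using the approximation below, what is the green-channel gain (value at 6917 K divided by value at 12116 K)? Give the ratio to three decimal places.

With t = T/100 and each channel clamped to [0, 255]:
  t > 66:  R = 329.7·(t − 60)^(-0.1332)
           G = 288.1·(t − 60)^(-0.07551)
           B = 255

At 12116 K (t = 121.16):
  G = 288.1·(121.16 − 60)^(-0.07551) = 288.1·61.16^(-0.07551) = 288.1·0.73300 = 211.177.
At 6917 K (t = 69.17):
  G = 288.1·(69.17 − 60)^(-0.07551) = 288.1·9.17^(-0.07551) = 288.1·0.84592 = 243.711.
Gain = 243.711 / 211.177 = 1.1541 → 1.154.

1.154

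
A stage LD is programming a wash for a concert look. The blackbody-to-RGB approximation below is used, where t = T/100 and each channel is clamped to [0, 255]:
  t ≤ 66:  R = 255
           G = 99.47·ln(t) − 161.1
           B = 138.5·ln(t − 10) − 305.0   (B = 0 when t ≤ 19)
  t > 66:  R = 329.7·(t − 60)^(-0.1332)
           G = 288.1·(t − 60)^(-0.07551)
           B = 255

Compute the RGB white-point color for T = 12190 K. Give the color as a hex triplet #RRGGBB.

#BED3FF

t = 12190/100 = 121.9; the t > 66 branch applies.
R = 329.7·(121.9 − 60)^(-0.1332) = 329.7·61.9^(-0.1332) = 329.7·0.57723 = 190.312.
G = 288.1·(121.9 − 60)^(-0.07551) = 288.1·61.9^(-0.07551) = 288.1·0.73233 = 210.986.
B = 255 by definition for t > 66.
Rounded: (190, 211, 255).
In hex: #BED3FF.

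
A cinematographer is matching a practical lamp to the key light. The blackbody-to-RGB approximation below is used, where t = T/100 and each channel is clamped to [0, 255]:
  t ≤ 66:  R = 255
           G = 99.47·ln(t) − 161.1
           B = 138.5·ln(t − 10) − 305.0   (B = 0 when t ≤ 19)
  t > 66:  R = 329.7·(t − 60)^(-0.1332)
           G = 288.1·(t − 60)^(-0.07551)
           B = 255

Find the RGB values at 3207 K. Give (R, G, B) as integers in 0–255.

(255, 184, 124)

t = 3207/100 = 32.07; the t ≤ 66 branch applies.
R = 255 by definition for t ≤ 66.
G = 99.47·ln 32.07 − 161.1 = 99.47·3.4679 − 161.1 = 183.854.
B = 138.5·ln(32.07 − 10) − 305.0 = 138.5·ln 22.07 − 305.0 = 138.5·3.0942 − 305.0 = 123.549.
Rounded: (255, 184, 124).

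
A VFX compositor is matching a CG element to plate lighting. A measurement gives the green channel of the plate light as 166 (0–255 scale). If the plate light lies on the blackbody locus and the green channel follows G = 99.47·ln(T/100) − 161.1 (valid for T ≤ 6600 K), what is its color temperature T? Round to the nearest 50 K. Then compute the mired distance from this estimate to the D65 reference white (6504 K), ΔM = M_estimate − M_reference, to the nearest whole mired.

+217 mireds

ln t = (166 + 161.1) / 99.47 = 3.2884.
t = e^3.2884 = 26.801.
T = 100·t = 2680 K → 2700 K to the nearest 50 K.
M_estimate = 10⁶/2700 = 370.37; M_reference = 10⁶/6504 = 153.75.
ΔM = 370.37 − 153.75 = 216.62 → +217 mireds.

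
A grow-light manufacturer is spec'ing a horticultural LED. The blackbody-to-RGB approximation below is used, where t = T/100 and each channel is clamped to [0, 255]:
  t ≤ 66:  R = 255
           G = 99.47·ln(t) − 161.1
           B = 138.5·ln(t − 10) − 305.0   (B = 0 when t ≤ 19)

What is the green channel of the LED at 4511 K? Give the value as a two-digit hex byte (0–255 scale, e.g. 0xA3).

t = 4511/100 = 45.11; the t ≤ 66 branch applies.
G = 99.47·ln 45.11 − 161.1 = 99.47·3.8091 − 161.1 = 217.792.
Rounded: 218; in hex, 0xDA.

0xDA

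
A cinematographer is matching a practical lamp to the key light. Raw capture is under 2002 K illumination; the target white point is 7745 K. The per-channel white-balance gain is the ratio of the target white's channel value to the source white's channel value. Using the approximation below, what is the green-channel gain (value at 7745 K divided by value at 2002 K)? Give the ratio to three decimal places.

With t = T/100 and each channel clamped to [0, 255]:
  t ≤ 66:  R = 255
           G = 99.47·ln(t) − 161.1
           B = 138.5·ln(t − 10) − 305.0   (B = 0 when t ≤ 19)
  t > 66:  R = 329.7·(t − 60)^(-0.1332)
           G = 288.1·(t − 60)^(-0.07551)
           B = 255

At 2002 K (t = 20.02):
  G = 99.47·ln 20.02 − 161.1 = 99.47·2.9967 − 161.1 = 136.985.
At 7745 K (t = 77.45):
  G = 288.1·(77.45 − 60)^(-0.07551) = 288.1·17.45^(-0.07551) = 288.1·0.80581 = 232.154.
Gain = 232.154 / 136.985 = 1.6947 → 1.695.

1.695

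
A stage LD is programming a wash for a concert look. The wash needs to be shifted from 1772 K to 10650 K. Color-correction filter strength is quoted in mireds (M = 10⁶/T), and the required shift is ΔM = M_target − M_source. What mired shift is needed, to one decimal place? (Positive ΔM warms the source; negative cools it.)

M_source = 10⁶/1772 = 564.334; M_target = 10⁶/10650 = 93.897.
ΔM = 93.897 − 564.334 = -470.437 → -470.4 mireds, a cooling shift.

-470.4 mireds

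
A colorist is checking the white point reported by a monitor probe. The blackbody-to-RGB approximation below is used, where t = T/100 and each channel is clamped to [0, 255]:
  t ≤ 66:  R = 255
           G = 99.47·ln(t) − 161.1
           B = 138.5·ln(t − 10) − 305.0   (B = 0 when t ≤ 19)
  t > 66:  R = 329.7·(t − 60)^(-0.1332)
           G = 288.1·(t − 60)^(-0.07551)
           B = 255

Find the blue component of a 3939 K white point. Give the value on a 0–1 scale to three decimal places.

t = 3939/100 = 39.39; the t ≤ 66 branch applies.
B = 138.5·ln(39.39 − 10) − 305.0 = 138.5·ln 29.39 − 305.0 = 138.5·3.3807 − 305.0 = 163.221.
On a 0–1 scale: 163.221/255 = 0.6401 → 0.640.

0.640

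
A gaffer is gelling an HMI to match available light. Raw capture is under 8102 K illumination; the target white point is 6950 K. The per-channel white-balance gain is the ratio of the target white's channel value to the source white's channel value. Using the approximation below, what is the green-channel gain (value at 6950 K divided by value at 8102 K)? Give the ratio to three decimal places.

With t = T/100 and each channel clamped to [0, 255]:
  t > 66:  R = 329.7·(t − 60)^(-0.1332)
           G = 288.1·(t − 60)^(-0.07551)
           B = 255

At 8102 K (t = 81.02):
  G = 288.1·(81.02 − 60)^(-0.07551) = 288.1·21.02^(-0.07551) = 288.1·0.79456 = 228.913.
At 6950 K (t = 69.5):
  G = 288.1·(69.5 − 60)^(-0.07551) = 288.1·9.5^(-0.07551) = 288.1·0.84367 = 243.061.
Gain = 243.061 / 228.913 = 1.0618 → 1.062.

1.062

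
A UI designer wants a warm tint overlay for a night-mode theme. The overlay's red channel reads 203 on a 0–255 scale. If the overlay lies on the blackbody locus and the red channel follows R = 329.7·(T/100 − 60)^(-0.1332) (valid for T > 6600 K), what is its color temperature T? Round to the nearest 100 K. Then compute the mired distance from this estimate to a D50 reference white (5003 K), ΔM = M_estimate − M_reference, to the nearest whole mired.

-98 mireds

(t − 60)^(-0.1332) = 203/329.7 = 0.61571.
t − 60 = 0.61571^(1/-0.1332) = 0.61571^(-7.508) = 38.129, so t = 98.129.
T = 100·t = 9813 K → 9800 K to the nearest 100 K.
M_estimate = 10⁶/9800 = 102.04; M_reference = 10⁶/5003 = 199.88.
ΔM = 102.04 − 199.88 = -97.84 → -98 mireds.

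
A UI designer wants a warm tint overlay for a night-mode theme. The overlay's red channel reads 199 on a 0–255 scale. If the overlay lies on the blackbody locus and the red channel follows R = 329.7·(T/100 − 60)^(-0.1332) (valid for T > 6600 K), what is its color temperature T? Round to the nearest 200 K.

10400 K

(t − 60)^(-0.1332) = 199/329.7 = 0.60358.
t − 60 = 0.60358^(1/-0.1332) = 0.60358^(-7.508) = 44.273, so t = 104.273.
T = 100·t = 10427 K → 10400 K to the nearest 200 K.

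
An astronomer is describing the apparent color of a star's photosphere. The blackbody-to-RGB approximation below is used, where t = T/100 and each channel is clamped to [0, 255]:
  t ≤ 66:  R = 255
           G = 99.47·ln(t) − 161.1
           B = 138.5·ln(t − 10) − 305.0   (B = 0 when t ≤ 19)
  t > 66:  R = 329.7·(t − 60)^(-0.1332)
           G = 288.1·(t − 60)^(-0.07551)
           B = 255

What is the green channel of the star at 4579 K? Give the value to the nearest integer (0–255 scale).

t = 4579/100 = 45.79; the t ≤ 66 branch applies.
G = 99.47·ln 45.79 − 161.1 = 99.47·3.8241 − 161.1 = 219.280.
Rounded: 219.

219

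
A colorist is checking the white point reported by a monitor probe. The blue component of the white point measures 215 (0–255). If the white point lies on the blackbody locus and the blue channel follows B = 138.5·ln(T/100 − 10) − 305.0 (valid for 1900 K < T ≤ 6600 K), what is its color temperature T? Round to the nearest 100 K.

ln(t − 10) = (215 + 305.0) / 138.5 = 3.7545.
t − 10 = e^3.7545 = 42.713, so t = 52.713.
T = 100·t = 5271 K → 5300 K to the nearest 100 K.

5300 K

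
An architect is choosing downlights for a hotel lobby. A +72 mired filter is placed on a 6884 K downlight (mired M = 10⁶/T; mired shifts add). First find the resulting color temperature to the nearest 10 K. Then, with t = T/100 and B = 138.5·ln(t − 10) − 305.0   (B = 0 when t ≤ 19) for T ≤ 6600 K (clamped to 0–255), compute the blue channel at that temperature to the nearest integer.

M_in = 10⁶/6884 = 145.26; M_out = 145.26 + (+72) = 217.26.
T_out = 10⁶/217.26 = 4602.7 K → 4600 K; t = 46.
B = 138.5·ln(46 − 10) − 305.0 = 138.5·ln 36 − 305.0 = 138.5·3.5835 − 305.0 = 191.317.
Rounded: 191.

191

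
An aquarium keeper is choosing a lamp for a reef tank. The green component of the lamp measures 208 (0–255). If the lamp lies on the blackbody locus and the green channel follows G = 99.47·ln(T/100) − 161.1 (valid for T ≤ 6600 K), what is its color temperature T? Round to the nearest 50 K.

4100 K

ln t = (208 + 161.1) / 99.47 = 3.7107.
t = e^3.7107 = 40.881.
T = 100·t = 4088 K → 4100 K to the nearest 50 K.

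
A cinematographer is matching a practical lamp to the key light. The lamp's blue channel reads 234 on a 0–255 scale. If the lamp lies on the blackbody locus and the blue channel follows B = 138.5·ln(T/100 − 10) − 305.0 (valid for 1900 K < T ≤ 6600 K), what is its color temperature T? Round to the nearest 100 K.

5900 K

ln(t − 10) = (234 + 305.0) / 138.5 = 3.8917.
t − 10 = e^3.8917 = 48.994, so t = 58.994.
T = 100·t = 5899 K → 5900 K to the nearest 100 K.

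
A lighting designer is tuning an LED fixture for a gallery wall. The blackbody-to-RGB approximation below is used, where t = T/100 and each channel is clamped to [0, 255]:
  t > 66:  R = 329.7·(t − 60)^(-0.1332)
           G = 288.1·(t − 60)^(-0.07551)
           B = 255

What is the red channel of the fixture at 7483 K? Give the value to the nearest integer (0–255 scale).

230

t = 7483/100 = 74.83; the t > 66 branch applies.
R = 329.7·(74.83 − 60)^(-0.1332) = 329.7·14.83^(-0.1332) = 329.7·0.69824 = 230.209.
Rounded: 230.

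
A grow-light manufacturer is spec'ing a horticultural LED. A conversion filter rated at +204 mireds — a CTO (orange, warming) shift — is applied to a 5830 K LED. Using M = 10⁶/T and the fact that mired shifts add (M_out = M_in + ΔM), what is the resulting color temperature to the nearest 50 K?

M_in = 10⁶/5830 = 171.53 mireds.
M_out = 171.53 + (+204) = 375.53 mireds.
T_out = 10⁶/375.53 = 2662.9 K → 2650 K.

2650 K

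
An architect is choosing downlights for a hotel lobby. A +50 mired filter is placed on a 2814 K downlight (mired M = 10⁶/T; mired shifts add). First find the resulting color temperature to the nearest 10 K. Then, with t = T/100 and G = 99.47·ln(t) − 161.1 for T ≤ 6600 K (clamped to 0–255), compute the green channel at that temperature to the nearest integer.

M_in = 10⁶/2814 = 355.37; M_out = 355.37 + (+50) = 405.37.
T_out = 10⁶/405.37 = 2466.9 K → 2470 K; t = 24.7.
G = 99.47·ln 24.7 − 161.1 = 99.47·3.2068 − 161.1 = 157.881.
Rounded: 158.

158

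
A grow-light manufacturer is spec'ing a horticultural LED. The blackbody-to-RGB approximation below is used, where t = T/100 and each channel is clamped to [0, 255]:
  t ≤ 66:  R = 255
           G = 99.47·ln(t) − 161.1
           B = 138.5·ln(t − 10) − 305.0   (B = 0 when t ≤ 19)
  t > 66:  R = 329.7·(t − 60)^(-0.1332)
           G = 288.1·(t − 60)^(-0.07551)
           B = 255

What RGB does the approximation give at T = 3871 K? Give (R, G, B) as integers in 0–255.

t = 3871/100 = 38.71; the t ≤ 66 branch applies.
R = 255 by definition for t ≤ 66.
G = 99.47·ln 38.71 − 161.1 = 99.47·3.6561 − 161.1 = 202.572.
B = 138.5·ln(38.71 − 10) − 305.0 = 138.5·ln 28.71 − 305.0 = 138.5·3.3572 − 305.0 = 159.979.
Rounded: (255, 203, 160).

(255, 203, 160)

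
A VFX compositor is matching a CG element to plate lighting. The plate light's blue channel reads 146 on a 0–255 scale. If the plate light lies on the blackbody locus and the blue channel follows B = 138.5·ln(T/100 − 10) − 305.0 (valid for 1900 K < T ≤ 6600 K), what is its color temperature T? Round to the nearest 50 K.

ln(t − 10) = (146 + 305.0) / 138.5 = 3.2563.
t − 10 = e^3.2563 = 25.954, so t = 35.954.
T = 100·t = 3595 K → 3600 K to the nearest 50 K.

3600 K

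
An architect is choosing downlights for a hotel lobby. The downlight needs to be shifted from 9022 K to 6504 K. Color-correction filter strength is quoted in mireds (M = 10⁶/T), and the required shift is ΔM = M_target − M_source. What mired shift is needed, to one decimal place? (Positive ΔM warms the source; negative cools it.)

M_source = 10⁶/9022 = 110.840; M_target = 10⁶/6504 = 153.752.
ΔM = 153.752 − 110.840 = 42.911 → +42.9 mireds, a warming shift.

+42.9 mireds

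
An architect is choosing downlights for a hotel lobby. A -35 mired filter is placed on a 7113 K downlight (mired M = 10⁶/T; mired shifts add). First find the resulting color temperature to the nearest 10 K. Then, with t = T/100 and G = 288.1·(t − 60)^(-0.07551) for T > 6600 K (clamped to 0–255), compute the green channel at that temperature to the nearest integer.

220

M_in = 10⁶/7113 = 140.59; M_out = 140.59 + (-35) = 105.59.
T_out = 10⁶/105.59 = 9470.8 K → 9470 K; t = 94.7.
G = 288.1·(94.7 − 60)^(-0.07551) = 288.1·34.7^(-0.07551) = 288.1·0.76505 = 220.411.
Rounded: 220.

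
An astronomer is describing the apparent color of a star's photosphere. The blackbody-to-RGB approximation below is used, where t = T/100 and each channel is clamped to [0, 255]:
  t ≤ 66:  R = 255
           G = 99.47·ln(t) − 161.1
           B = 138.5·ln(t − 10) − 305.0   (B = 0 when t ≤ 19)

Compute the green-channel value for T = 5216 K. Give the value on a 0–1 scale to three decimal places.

t = 5216/100 = 52.16; the t ≤ 66 branch applies.
G = 99.47·ln 52.16 − 161.1 = 99.47·3.9543 − 161.1 = 232.236.
On a 0–1 scale: 232.236/255 = 0.9107 → 0.911.

0.911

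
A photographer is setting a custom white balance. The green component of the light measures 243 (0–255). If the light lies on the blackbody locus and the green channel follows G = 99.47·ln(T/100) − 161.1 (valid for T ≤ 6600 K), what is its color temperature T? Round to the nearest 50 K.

5800 K

ln t = (243 + 161.1) / 99.47 = 4.0625.
t = e^4.0625 = 58.121.
T = 100·t = 5812 K → 5800 K to the nearest 50 K.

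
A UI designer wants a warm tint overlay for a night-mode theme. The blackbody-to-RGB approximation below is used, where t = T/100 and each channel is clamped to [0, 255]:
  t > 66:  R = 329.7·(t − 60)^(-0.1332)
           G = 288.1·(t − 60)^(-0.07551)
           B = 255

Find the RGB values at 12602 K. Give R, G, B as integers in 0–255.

t = 12602/100 = 126.02; the t > 66 branch applies.
R = 329.7·(126.02 − 60)^(-0.1332) = 329.7·66.02^(-0.1332) = 329.7·0.57229 = 188.685.
G = 288.1·(126.02 − 60)^(-0.07551) = 288.1·66.02^(-0.07551) = 288.1·0.72878 = 209.961.
B = 255 by definition for t > 66.
Rounded: (189, 210, 255).

R=189, G=210, B=255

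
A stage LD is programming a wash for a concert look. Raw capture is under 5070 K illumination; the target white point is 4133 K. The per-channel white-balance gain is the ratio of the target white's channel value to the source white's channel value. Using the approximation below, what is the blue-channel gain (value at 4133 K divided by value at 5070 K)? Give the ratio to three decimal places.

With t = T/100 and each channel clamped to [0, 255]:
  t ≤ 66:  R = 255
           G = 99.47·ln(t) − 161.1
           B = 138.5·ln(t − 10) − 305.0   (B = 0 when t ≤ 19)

At 5070 K (t = 50.7):
  B = 138.5·ln(50.7 − 10) − 305.0 = 138.5·ln 40.7 − 305.0 = 138.5·3.7062 − 305.0 = 208.313.
At 4133 K (t = 41.33):
  B = 138.5·ln(41.33 − 10) − 305.0 = 138.5·ln 31.33 − 305.0 = 138.5·3.4446 − 305.0 = 172.074.
Gain = 172.074 / 208.313 = 0.8260 → 0.826.

0.826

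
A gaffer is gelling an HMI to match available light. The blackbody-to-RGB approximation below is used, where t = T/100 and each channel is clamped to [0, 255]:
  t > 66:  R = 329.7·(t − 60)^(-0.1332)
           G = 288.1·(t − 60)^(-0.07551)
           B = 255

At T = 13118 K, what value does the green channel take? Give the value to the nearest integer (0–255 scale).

209

t = 13118/100 = 131.18; the t > 66 branch applies.
G = 288.1·(131.18 − 60)^(-0.07551) = 288.1·71.18^(-0.07551) = 288.1·0.72465 = 208.772.
Rounded: 209.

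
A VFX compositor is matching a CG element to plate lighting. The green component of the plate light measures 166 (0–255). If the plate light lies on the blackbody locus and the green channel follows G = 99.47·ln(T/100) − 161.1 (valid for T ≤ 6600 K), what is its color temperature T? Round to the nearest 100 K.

2700 K

ln t = (166 + 161.1) / 99.47 = 3.2884.
t = e^3.2884 = 26.801.
T = 100·t = 2680 K → 2700 K to the nearest 100 K.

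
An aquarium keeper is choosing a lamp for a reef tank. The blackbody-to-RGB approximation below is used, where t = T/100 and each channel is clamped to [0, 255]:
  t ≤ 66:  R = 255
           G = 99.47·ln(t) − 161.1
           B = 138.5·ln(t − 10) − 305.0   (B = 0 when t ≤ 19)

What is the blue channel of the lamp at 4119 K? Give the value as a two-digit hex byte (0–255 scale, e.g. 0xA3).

0xAB

t = 4119/100 = 41.19; the t ≤ 66 branch applies.
B = 138.5·ln(41.19 − 10) − 305.0 = 138.5·ln 31.19 − 305.0 = 138.5·3.4401 − 305.0 = 171.454.
Rounded: 171; in hex, 0xAB.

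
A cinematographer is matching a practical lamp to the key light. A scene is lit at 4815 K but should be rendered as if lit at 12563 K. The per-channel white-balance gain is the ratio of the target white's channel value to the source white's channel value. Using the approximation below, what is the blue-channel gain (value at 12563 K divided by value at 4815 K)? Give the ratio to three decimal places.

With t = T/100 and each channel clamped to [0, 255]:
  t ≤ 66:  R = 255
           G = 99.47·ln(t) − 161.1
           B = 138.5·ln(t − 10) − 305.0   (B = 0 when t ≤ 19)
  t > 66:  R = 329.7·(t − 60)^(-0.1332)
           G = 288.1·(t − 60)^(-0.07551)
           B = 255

At 4815 K (t = 48.15):
  B = 138.5·ln(48.15 − 10) − 305.0 = 138.5·ln 38.15 − 305.0 = 138.5·3.6415 − 305.0 = 199.351.
At 12563 K (t = 125.63):
  B = 255 by definition for t > 66.
Gain = 255.000 / 199.351 = 1.2791 → 1.279.

1.279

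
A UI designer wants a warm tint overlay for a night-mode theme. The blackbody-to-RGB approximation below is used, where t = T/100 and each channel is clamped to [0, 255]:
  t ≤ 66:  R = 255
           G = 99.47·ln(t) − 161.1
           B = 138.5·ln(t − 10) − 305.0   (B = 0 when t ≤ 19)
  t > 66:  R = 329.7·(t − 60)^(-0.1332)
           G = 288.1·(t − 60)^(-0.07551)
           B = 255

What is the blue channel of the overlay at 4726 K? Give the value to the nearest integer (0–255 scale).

196

t = 4726/100 = 47.26; the t ≤ 66 branch applies.
B = 138.5·ln(47.26 − 10) − 305.0 = 138.5·ln 37.26 − 305.0 = 138.5·3.6179 − 305.0 = 196.082.
Rounded: 196.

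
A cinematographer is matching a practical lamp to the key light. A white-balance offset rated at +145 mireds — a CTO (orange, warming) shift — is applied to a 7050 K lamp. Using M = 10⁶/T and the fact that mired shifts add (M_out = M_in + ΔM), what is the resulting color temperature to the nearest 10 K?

3490 K

M_in = 10⁶/7050 = 141.84 mireds.
M_out = 141.84 + (+145) = 286.84 mireds.
T_out = 10⁶/286.84 = 3486.2 K → 3490 K.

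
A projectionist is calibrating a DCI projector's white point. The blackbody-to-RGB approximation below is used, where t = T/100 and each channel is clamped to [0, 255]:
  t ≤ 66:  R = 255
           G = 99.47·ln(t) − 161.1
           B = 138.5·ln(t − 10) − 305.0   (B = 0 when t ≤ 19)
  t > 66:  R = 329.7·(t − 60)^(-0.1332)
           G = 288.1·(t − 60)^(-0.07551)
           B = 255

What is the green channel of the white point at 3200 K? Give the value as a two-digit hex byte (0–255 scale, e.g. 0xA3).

t = 3200/100 = 32; the t ≤ 66 branch applies.
G = 99.47·ln 32 − 161.1 = 99.47·3.4657 − 161.1 = 183.637.
Rounded: 184; in hex, 0xB8.

0xB8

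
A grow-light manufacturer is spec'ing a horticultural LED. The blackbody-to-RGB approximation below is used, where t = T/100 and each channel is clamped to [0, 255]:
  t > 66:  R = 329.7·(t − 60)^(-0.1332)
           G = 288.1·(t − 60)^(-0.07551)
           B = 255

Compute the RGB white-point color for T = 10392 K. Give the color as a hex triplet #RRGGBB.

#C7D9FF

t = 10392/100 = 103.92; the t > 66 branch applies.
R = 329.7·(103.92 − 60)^(-0.1332) = 329.7·43.92^(-0.1332) = 329.7·0.60422 = 199.212.
G = 288.1·(103.92 − 60)^(-0.07551) = 288.1·43.92^(-0.07551) = 288.1·0.75156 = 216.524.
B = 255 by definition for t > 66.
Rounded: (199, 217, 255).
In hex: #C7D9FF.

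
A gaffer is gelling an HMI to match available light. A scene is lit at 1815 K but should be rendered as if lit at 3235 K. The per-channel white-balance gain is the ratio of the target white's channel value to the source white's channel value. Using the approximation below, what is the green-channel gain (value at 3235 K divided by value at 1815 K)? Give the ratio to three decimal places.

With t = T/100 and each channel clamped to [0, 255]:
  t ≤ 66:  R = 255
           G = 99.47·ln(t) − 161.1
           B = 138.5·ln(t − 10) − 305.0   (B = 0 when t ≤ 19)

At 1815 K (t = 18.15):
  G = 99.47·ln 18.15 − 161.1 = 99.47·2.8987 − 161.1 = 127.231.
At 3235 K (t = 32.35):
  G = 99.47·ln 32.35 − 161.1 = 99.47·3.4766 − 161.1 = 184.719.
Gain = 184.719 / 127.231 = 1.4518 → 1.452.

1.452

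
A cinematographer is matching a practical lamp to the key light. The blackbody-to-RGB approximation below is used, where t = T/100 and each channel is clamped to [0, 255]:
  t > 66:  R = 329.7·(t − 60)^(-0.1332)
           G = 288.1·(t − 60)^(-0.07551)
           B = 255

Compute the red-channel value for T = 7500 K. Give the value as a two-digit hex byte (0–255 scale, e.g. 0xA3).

t = 7500/100 = 75; the t > 66 branch applies.
R = 329.7·(75 − 60)^(-0.1332) = 329.7·15^(-0.1332) = 329.7·0.69718 = 229.860.
Rounded: 230; in hex, 0xE6.

0xE6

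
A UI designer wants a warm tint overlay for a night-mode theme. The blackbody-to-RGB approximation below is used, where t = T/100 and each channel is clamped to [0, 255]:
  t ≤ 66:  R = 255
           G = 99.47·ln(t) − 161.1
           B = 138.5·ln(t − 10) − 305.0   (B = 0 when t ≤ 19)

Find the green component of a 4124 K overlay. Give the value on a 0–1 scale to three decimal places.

t = 4124/100 = 41.24; the t ≤ 66 branch applies.
G = 99.47·ln 41.24 − 161.1 = 99.47·3.7194 − 161.1 = 208.870.
On a 0–1 scale: 208.870/255 = 0.8191 → 0.819.

0.819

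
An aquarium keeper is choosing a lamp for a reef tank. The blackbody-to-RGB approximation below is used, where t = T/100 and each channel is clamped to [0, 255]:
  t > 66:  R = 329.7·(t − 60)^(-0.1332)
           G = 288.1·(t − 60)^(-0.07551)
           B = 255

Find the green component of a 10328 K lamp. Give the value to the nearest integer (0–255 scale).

217

t = 10328/100 = 103.28; the t > 66 branch applies.
G = 288.1·(103.28 − 60)^(-0.07551) = 288.1·43.28^(-0.07551) = 288.1·0.75239 = 216.764.
Rounded: 217.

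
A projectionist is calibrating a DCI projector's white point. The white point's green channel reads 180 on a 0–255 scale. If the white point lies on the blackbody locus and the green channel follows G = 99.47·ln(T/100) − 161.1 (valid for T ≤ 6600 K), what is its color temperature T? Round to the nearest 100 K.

3100 K

ln t = (180 + 161.1) / 99.47 = 3.4292.
t = e^3.4292 = 30.851.
T = 100·t = 3085 K → 3100 K to the nearest 100 K.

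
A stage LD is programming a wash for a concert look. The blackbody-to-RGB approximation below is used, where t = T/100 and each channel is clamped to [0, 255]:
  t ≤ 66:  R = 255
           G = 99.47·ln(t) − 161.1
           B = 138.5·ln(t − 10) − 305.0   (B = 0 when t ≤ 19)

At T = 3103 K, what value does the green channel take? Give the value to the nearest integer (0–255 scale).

181

t = 3103/100 = 31.03; the t ≤ 66 branch applies.
G = 99.47·ln 31.03 − 161.1 = 99.47·3.4350 − 161.1 = 180.575.
Rounded: 181.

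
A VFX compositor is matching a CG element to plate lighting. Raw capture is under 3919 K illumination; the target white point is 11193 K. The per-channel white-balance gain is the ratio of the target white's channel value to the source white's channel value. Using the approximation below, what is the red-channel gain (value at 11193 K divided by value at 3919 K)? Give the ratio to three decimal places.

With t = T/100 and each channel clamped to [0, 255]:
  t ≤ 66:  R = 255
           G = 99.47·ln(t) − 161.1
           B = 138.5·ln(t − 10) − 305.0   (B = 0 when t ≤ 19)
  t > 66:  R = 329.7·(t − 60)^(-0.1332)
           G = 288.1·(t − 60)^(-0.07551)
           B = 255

0.764

At 3919 K (t = 39.19):
  R = 255 by definition for t ≤ 66.
At 11193 K (t = 111.93):
  R = 329.7·(111.93 − 60)^(-0.1332) = 329.7·51.93^(-0.1332) = 329.7·0.59089 = 194.816.
Gain = 194.816 / 255.000 = 0.7640 → 0.764.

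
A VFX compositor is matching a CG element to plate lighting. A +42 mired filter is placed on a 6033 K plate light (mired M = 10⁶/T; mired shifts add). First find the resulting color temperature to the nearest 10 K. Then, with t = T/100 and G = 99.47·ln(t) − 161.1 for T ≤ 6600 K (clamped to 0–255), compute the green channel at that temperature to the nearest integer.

M_in = 10⁶/6033 = 165.76; M_out = 165.76 + (+42) = 207.76.
T_out = 10⁶/207.76 = 4813.4 K → 4810 K; t = 48.1.
G = 99.47·ln 48.1 − 161.1 = 99.47·3.8733 − 161.1 = 224.175.
Rounded: 224.

224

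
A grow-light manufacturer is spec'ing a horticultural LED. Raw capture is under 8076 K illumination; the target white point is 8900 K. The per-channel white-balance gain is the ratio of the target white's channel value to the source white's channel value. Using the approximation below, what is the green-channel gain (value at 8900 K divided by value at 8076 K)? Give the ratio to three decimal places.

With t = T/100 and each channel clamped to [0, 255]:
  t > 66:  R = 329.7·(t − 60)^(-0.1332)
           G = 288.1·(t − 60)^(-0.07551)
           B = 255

At 8076 K (t = 80.76):
  G = 288.1·(80.76 − 60)^(-0.07551) = 288.1·20.76^(-0.07551) = 288.1·0.79531 = 229.129.
At 8900 K (t = 89):
  G = 288.1·(89 − 60)^(-0.07551) = 288.1·29^(-0.07551) = 288.1·0.77549 = 223.418.
Gain = 223.418 / 229.129 = 0.9751 → 0.975.

0.975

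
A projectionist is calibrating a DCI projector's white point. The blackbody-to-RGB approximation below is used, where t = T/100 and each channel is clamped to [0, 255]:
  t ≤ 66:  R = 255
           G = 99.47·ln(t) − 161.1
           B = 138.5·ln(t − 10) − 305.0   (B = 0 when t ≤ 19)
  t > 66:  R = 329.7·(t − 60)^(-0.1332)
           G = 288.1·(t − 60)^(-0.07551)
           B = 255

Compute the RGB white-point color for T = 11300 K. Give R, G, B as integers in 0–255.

t = 11300/100 = 113; the t > 66 branch applies.
R = 329.7·(113 − 60)^(-0.1332) = 329.7·53^(-0.1332) = 329.7·0.58929 = 194.288.
G = 288.1·(113 − 60)^(-0.07551) = 288.1·53^(-0.07551) = 288.1·0.74097 = 213.473.
B = 255 by definition for t > 66.
Rounded: (194, 213, 255).

R=194, G=213, B=255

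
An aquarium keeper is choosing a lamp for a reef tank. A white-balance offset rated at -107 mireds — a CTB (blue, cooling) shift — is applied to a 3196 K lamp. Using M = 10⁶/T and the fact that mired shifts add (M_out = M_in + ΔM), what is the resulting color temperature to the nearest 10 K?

4860 K

M_in = 10⁶/3196 = 312.89 mireds.
M_out = 312.89 + (-107) = 205.89 mireds.
T_out = 10⁶/205.89 = 4856.9 K → 4860 K.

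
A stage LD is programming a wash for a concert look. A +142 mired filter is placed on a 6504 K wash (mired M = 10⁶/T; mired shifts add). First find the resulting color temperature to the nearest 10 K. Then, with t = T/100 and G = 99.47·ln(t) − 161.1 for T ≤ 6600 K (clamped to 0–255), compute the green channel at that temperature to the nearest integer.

189

M_in = 10⁶/6504 = 153.75; M_out = 153.75 + (+142) = 295.75.
T_out = 10⁶/295.75 = 3381.2 K → 3380 K; t = 33.8.
G = 99.47·ln 33.8 − 161.1 = 99.47·3.5205 − 161.1 = 189.080.
Rounded: 189.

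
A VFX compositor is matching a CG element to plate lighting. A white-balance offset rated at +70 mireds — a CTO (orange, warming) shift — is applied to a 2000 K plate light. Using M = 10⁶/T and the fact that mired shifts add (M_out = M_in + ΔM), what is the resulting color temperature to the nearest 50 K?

1750 K

M_in = 10⁶/2000 = 500.00 mireds.
M_out = 500.00 + (+70) = 570.00 mireds.
T_out = 10⁶/570.00 = 1754.4 K → 1750 K.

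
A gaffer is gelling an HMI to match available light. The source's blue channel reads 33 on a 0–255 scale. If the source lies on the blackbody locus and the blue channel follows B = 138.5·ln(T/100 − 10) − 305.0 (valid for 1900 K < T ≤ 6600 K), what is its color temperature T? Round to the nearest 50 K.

ln(t − 10) = (33 + 305.0) / 138.5 = 2.4404.
t − 10 = e^2.4404 = 11.478, so t = 21.478.
T = 100·t = 2148 K → 2150 K to the nearest 50 K.

2150 K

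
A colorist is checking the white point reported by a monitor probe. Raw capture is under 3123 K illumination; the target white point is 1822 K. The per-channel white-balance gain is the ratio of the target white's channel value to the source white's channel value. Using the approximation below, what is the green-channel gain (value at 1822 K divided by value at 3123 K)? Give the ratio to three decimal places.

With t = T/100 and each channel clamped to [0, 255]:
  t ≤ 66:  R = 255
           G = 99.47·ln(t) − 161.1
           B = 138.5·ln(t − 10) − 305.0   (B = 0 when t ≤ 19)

At 3123 K (t = 31.23):
  G = 99.47·ln 31.23 − 161.1 = 99.47·3.4414 − 161.1 = 181.214.
At 1822 K (t = 18.22):
  G = 99.47·ln 18.22 − 161.1 = 99.47·2.9025 − 161.1 = 127.614.
Gain = 127.614 / 181.214 = 0.7042 → 0.704.

0.704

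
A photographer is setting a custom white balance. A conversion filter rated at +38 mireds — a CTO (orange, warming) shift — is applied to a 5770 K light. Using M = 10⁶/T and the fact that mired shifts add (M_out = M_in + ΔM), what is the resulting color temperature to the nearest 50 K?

4750 K

M_in = 10⁶/5770 = 173.31 mireds.
M_out = 173.31 + (+38) = 211.31 mireds.
T_out = 10⁶/211.31 = 4732.4 K → 4750 K.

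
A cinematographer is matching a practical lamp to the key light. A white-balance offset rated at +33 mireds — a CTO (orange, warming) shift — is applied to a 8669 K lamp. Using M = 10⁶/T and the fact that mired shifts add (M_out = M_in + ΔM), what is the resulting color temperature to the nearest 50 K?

M_in = 10⁶/8669 = 115.35 mireds.
M_out = 115.35 + (+33) = 148.35 mireds.
T_out = 10⁶/148.35 = 6740.7 K → 6750 K.

6750 K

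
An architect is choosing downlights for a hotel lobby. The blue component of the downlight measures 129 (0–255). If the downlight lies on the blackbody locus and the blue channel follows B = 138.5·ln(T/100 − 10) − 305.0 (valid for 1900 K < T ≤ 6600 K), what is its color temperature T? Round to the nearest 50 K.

3300 K

ln(t − 10) = (129 + 305.0) / 138.5 = 3.1336.
t − 10 = e^3.1336 = 22.956, so t = 32.956.
T = 100·t = 3296 K → 3300 K to the nearest 50 K.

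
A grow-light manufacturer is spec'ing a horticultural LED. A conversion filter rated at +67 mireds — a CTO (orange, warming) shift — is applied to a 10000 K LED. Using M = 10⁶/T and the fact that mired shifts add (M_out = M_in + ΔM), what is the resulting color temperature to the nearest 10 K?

5990 K

M_in = 10⁶/10000 = 100.00 mireds.
M_out = 100.00 + (+67) = 167.00 mireds.
T_out = 10⁶/167.00 = 5988.0 K → 5990 K.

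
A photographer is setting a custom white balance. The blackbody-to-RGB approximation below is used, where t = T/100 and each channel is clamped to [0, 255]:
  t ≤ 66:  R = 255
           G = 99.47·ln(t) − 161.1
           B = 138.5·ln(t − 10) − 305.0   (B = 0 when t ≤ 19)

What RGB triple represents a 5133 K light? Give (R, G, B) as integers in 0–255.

(255, 231, 210)

t = 5133/100 = 51.33; the t ≤ 66 branch applies.
R = 255 by definition for t ≤ 66.
G = 99.47·ln 51.33 − 161.1 = 99.47·3.9383 − 161.1 = 230.640.
B = 138.5·ln(51.33 − 10) − 305.0 = 138.5·ln 41.33 − 305.0 = 138.5·3.7216 − 305.0 = 210.440.
Rounded: (255, 231, 210).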